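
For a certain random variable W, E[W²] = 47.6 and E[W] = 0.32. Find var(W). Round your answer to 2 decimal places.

var(W) = 47.6 − (0.32)² = 47.4976

47.50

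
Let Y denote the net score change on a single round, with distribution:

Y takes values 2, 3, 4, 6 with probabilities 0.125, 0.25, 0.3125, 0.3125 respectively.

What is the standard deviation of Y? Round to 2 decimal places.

1.41

E[Y] = (2)(0.125) + (3)(0.25) + (4)(0.3125) + (6)(0.3125) = 4.125
E[Y²] = (2)²(0.125) + (3)²(0.25) + (4)²(0.3125) + (6)²(0.3125) = 19
var(Y) = E[Y²] − (E[Y])² = 19 − (4.125)² = 1.984375
SD(Y) = √1.984375 ≈ 1.41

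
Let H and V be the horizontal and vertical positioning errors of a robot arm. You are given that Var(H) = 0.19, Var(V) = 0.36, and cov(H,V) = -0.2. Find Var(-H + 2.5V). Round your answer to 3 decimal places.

3.440

Var(-H + 2.5V) = (-1)²·Var(H) + (2.5)²·Var(V) + 2·(-1)·(2.5)·cov(H,V)
= 1·0.19 + 6.25·0.36 + -5·-0.2 = 3.44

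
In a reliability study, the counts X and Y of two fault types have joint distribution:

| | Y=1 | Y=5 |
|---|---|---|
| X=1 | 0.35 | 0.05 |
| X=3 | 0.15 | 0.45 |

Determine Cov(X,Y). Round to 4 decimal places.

1.2000

E[X] = 2.2,  E[Y] = 3
E[XY] = 7.8
Cov(X,Y) = E[XY] − E[X]E[Y] = 7.8 − (2.2)(3) = 1.2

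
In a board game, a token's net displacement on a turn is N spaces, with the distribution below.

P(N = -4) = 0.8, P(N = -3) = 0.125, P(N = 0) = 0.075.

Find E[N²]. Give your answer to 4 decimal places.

E[N²] = (-4)²(0.8) + (-3)²(0.125) + (0)²(0.075) = 13.925

13.9250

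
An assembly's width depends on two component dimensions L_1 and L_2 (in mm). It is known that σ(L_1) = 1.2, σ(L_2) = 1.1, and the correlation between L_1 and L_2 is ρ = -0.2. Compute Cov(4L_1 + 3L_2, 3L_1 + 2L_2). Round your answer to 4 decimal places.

20.0520

V(L_1) = (1.2)² = 1.44;  V(L_2) = (1.1)² = 1.21
Cov(L_1,L_2) = ρ·σ(L_1)·σ(L_2) = -0.2·1.2·1.1 = -0.264
Cov(4L_1 + 3L_2, 3L_1 + 2L_2) = (4)(3)V(L_1) + (3)(2)V(L_2) + [(4)(2) + (3)(3)]Cov(L_1,L_2)
= 12·1.44 + 6·1.21 + 17·-0.264 = 20.052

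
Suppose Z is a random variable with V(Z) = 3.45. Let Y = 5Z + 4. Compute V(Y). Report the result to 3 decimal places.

86.250

V(5Z + 4) = (5)²·V(Z) = 25·3.45 = 86.25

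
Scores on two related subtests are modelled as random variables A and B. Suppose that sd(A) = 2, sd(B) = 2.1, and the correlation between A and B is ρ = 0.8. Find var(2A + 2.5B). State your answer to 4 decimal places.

var(A) = (2)² = 4;  var(B) = (2.1)² = 4.41
cov(A,B) = ρ·sd(A)·sd(B) = 0.8·2·2.1 = 3.36
var(2A + 2.5B) = (2)²·var(A) + (2.5)²·var(B) + 2·(2)·(2.5)·cov(A,B)
= 4·4 + 6.25·4.41 + 10·3.36 = 77.1625

77.1625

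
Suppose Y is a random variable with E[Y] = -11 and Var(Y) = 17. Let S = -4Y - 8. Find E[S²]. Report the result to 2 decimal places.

1568.00

E[-4Y - 8] = -4·-11 − 8 = 36
Var(-4Y - 8) = (-4)²·17 = 272
E[S²] = Var(S) + (E[S])² = 272 + (36)² = 1568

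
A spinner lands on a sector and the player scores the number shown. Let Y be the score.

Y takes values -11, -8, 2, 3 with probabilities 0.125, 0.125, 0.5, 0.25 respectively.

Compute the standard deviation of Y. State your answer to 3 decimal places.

E[Y] = (-11)(0.125) + (-8)(0.125) + (2)(0.5) + (3)(0.25) = -0.625
E[Y²] = (-11)²(0.125) + (-8)²(0.125) + (2)²(0.5) + (3)²(0.25) = 27.375
Var(Y) = E[Y²] − (E[Y])² = 27.375 − (-0.625)² = 26.984375
SD(Y) = √26.984375 ≈ 5.195

5.195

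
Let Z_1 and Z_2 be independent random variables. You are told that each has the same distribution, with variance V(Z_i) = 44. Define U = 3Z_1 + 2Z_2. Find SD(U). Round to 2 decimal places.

By independence, V(U) = (3)²V(Z_1) + (2)²V(Z_2)
= (3)²·44 + (2)²·44 = 572
SD(U) = √572 ≈ 23.92

23.92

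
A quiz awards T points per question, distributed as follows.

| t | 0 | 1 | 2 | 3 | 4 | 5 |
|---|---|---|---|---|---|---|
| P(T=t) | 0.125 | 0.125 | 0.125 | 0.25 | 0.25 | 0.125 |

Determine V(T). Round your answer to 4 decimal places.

E[T] = (0)(0.125) + (1)(0.125) + (2)(0.125) + (3)(0.25) + (4)(0.25) + (5)(0.125) = 2.75
E[T²] = (0)²(0.125) + (1)²(0.125) + (2)²(0.125) + (3)²(0.25) + (4)²(0.25) + (5)²(0.125) = 10
V(T) = E[T²] − (E[T])² = 10 − (2.75)² = 2.4375

2.4375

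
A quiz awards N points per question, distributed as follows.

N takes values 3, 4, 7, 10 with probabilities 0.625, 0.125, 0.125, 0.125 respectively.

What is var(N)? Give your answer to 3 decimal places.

E[N] = (3)(0.625) + (4)(0.125) + (7)(0.125) + (10)(0.125) = 4.5
E[N²] = (3)²(0.625) + (4)²(0.125) + (7)²(0.125) + (10)²(0.125) = 26.25
var(N) = E[N²] − (E[N])² = 26.25 − (4.5)² = 6

6.000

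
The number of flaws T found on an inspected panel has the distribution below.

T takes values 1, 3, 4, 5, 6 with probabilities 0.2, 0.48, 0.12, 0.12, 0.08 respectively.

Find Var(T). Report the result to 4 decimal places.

E[T] = (1)(0.2) + (3)(0.48) + (4)(0.12) + (5)(0.12) + (6)(0.08) = 3.2
E[T²] = (1)²(0.2) + (3)²(0.48) + (4)²(0.12) + (5)²(0.12) + (6)²(0.08) = 12.32
Var(T) = E[T²] − (E[T])² = 12.32 − (3.2)² = 2.08

2.0800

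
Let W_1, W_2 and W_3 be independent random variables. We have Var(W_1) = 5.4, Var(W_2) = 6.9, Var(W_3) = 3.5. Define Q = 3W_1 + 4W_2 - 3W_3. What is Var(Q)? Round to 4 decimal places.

190.5000

By independence, Var(Q) = (3)²Var(W_1) + (4)²Var(W_2) + (-3)²Var(W_3)
= (3)²·5.4 + (4)²·6.9 + (-3)²·3.5 = 190.5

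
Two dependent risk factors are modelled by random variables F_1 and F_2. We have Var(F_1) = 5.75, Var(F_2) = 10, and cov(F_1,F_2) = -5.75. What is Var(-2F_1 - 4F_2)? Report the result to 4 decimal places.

91.0000

Var(-2F_1 - 4F_2) = (-2)²·Var(F_1) + (-4)²·Var(F_2) + 2·(-2)·(-4)·cov(F_1,F_2)
= 4·5.75 + 16·10 + 16·-5.75 = 91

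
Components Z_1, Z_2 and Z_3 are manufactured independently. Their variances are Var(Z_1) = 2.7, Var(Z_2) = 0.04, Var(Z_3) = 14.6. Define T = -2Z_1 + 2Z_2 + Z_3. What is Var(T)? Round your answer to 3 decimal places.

25.560

By independence, Var(T) = (-2)²Var(Z_1) + (2)²Var(Z_2) + (1)²Var(Z_3)
= (-2)²·2.7 + (2)²·0.04 + (1)²·14.6 = 25.56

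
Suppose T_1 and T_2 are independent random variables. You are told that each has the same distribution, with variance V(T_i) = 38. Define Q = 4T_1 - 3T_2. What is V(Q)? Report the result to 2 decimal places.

By independence, V(Q) = (4)²V(T_1) + (-3)²V(T_2)
= (4)²·38 + (-3)²·38 = 950

950.00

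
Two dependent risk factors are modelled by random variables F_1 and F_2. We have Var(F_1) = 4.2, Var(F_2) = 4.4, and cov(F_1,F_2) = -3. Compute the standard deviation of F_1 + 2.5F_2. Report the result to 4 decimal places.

4.0866

Var(F_1 + 2.5F_2) = (1)²·Var(F_1) + (2.5)²·Var(F_2) + 2·(1)·(2.5)·cov(F_1,F_2)
= 1·4.2 + 6.25·4.4 + 5·-3 = 16.7
sd(F_1 + 2.5F_2) = √16.7 ≈ 4.0866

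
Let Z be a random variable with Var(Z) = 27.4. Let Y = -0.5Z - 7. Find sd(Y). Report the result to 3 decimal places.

2.617

Var(-0.5Z - 7) = (-0.5)²·27.4 = 6.85
sd(Y) = √6.85 ≈ 2.617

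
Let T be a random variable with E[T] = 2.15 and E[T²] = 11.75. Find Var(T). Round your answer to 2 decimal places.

7.13

Var(T) = 11.75 − (2.15)² = 7.1275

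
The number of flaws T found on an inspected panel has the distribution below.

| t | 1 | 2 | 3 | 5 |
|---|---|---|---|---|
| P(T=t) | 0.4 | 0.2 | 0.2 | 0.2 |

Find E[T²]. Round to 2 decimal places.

8.00

E[T²] = (1)²(0.4) + (2)²(0.2) + (3)²(0.2) + (5)²(0.2) = 8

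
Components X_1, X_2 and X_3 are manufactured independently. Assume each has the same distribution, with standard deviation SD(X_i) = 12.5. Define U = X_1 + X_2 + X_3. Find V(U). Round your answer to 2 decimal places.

V(X_i) = (12.5)² = 156.25
By independence, V(U) = (1)²V(X_1) + (1)²V(X_2) + (1)²V(X_3)
= (1)²·156.25 + (1)²·156.25 + (1)²·156.25 = 468.75

468.75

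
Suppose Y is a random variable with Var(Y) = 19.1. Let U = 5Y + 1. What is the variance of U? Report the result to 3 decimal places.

477.500

Var(5Y + 1) = (5)²·Var(Y) = 25·19.1 = 477.5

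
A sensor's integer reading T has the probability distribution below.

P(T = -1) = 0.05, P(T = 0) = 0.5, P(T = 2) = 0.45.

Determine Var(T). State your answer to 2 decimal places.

E[T] = (-1)(0.05) + (0)(0.5) + (2)(0.45) = 0.85
E[T²] = (-1)²(0.05) + (0)²(0.5) + (2)²(0.45) = 1.85
Var(T) = E[T²] − (E[T])² = 1.85 − (0.85)² = 1.1275

1.13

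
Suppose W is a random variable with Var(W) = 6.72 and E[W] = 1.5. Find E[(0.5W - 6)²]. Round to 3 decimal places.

29.243

E[0.5W - 6] = 0.5·1.5 − 6 = -5.25
Var(0.5W - 6) = (0.5)²·6.72 = 1.68
E[(0.5W - 6)²] = Var((0.5W - 6)) + (E[(0.5W - 6)])² = 1.68 + (-5.25)² = 29.2425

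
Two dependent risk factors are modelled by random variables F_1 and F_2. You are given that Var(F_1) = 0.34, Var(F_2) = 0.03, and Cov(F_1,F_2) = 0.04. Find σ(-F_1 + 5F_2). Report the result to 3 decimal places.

Var(-F_1 + 5F_2) = (-1)²·Var(F_1) + (5)²·Var(F_2) + 2·(-1)·(5)·Cov(F_1,F_2)
= 1·0.34 + 25·0.03 + -10·0.04 = 0.69
σ(-F_1 + 5F_2) = √0.69 ≈ 0.831

0.831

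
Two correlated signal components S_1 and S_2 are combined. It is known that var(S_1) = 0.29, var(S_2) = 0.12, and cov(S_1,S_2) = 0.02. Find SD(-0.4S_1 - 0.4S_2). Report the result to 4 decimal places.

var(-0.4S_1 - 0.4S_2) = (-0.4)²·var(S_1) + (-0.4)²·var(S_2) + 2·(-0.4)·(-0.4)·cov(S_1,S_2)
= 0.16·0.29 + 0.16·0.12 + 0.32·0.02 = 0.072
SD(-0.4S_1 - 0.4S_2) = √0.072 ≈ 0.2683

0.2683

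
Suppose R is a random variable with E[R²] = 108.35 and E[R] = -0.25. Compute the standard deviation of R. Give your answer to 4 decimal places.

Var(R) = 108.35 − (-0.25)² = 108.2875
SD(R) = √108.2875 ≈ 10.4061

10.4061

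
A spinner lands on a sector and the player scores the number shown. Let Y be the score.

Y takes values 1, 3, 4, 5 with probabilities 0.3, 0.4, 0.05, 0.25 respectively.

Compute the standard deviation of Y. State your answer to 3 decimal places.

E[Y] = (1)(0.3) + (3)(0.4) + (4)(0.05) + (5)(0.25) = 2.95
E[Y²] = (1)²(0.3) + (3)²(0.4) + (4)²(0.05) + (5)²(0.25) = 10.95
V(Y) = E[Y²] − (E[Y])² = 10.95 − (2.95)² = 2.2475
SD(Y) = √2.2475 ≈ 1.499

1.499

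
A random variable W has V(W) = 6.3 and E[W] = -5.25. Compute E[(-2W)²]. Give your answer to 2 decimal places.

135.45

E[-2W] = -2·-5.25 = 10.5
V(-2W) = (-2)²·6.3 = 25.2
E[(-2W)²] = V((-2W)) + (E[(-2W)])² = 25.2 + (10.5)² = 135.45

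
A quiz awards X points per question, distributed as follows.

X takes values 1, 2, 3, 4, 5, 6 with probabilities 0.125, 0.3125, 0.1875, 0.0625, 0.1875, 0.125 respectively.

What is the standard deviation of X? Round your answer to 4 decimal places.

1.6394

E[X] = (1)(0.125) + (2)(0.3125) + (3)(0.1875) + (4)(0.0625) + (5)(0.1875) + (6)(0.125) = 3.25
E[X²] = (1)²(0.125) + (2)²(0.3125) + (3)²(0.1875) + (4)²(0.0625) + (5)²(0.1875) + (6)²(0.125) = 13.25
var(X) = E[X²] − (E[X])² = 13.25 − (3.25)² = 2.6875
SD(X) = √2.6875 ≈ 1.6394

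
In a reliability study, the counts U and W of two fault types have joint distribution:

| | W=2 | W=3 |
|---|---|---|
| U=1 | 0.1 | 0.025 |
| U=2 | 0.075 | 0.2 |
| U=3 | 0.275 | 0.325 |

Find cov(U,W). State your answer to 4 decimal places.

0.0388

E[U] = 2.475,  E[W] = 2.55
E[UW] = 6.35
cov(U,W) = E[UW] − E[U]E[W] = 6.35 − (2.475)(2.55) = 0.03875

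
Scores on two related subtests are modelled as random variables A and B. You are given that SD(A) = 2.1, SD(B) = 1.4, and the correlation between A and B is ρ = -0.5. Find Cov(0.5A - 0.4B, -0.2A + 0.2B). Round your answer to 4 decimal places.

-0.8624

V(A) = (2.1)² = 4.41;  V(B) = (1.4)² = 1.96
Cov(A,B) = ρ·SD(A)·SD(B) = -0.5·2.1·1.4 = -1.47
Cov(0.5A - 0.4B, -0.2A + 0.2B) = (0.5)(-0.2)V(A) + (-0.4)(0.2)V(B) + [(0.5)(0.2) + (-0.4)(-0.2)]Cov(A,B)
= -0.1·4.41 + -0.08·1.96 + 0.18·-1.47 = -0.8624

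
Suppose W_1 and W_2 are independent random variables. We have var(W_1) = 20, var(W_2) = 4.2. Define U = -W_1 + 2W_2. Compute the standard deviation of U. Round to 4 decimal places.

6.0663

By independence, var(U) = (-1)²var(W_1) + (2)²var(W_2)
= (-1)²·20 + (2)²·4.2 = 36.8
SD(U) = √36.8 ≈ 6.0663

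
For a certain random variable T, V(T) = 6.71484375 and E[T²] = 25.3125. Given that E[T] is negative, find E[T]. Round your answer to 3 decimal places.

-4.313

(E[T])² = E[T²] − V(T) = 25.3125 − 6.71484375 = 18.59765625
E[T] = −√18.59765625 = -4.3125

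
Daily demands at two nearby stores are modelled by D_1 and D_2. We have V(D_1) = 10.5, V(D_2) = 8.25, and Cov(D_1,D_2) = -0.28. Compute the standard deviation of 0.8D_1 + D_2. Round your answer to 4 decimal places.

V(0.8D_1 + D_2) = (0.8)²·V(D_1) + (1)²·V(D_2) + 2·(0.8)·(1)·Cov(D_1,D_2)
= 0.64·10.5 + 1·8.25 + 1.6·-0.28 = 14.522
σ(0.8D_1 + D_2) = √14.522 ≈ 3.8108

3.8108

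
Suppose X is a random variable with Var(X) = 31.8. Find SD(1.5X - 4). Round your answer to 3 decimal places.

Var(1.5X - 4) = (1.5)²·31.8 = 71.55
SD(1.5X - 4) = √71.55 ≈ 8.459

8.459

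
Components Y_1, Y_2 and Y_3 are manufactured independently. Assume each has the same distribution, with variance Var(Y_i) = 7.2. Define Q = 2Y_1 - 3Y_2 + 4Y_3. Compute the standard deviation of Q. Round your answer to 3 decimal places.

By independence, Var(Q) = (2)²Var(Y_1) + (-3)²Var(Y_2) + (4)²Var(Y_3)
= (2)²·7.2 + (-3)²·7.2 + (4)²·7.2 = 208.8
sd(Q) = √208.8 ≈ 14.450

14.450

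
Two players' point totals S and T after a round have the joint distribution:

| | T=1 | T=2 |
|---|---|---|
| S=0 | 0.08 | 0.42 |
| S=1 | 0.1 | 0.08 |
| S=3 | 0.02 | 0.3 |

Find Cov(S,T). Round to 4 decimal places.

0.0680

E[S] = 1.14,  E[T] = 1.8
E[ST] = 2.12
Cov(S,T) = E[ST] − E[S]E[T] = 2.12 − (1.14)(1.8) = 0.068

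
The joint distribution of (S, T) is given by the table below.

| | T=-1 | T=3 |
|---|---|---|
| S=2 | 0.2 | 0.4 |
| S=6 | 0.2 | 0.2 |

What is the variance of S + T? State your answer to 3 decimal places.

6.400

E[S] = 3.6,  E[T] = 1.4,  E[ST] = 4.4
V(S) = 16.8 − (3.6)² = 3.84;  V(T) = 5.8 − (1.4)² = 3.84
Cov(S,T) = 4.4 − (3.6)(1.4) = -0.64
V(S + T) = (1)²·3.84 + (1)²·3.84 + 2·(1)·(1)·-0.64 = 6.4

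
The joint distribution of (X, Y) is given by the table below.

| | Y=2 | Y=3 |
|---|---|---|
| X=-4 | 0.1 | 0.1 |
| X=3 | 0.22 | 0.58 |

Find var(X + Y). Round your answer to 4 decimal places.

8.5616

E[X] = 1.6,  E[Y] = 2.68,  E[XY] = 4.54
var(X) = 10.4 − (1.6)² = 7.84;  var(Y) = 7.4 − (2.68)² = 0.2176
cov(X,Y) = 4.54 − (1.6)(2.68) = 0.252
var(X + Y) = (1)²·7.84 + (1)²·0.2176 + 2·(1)·(1)·0.252 = 8.5616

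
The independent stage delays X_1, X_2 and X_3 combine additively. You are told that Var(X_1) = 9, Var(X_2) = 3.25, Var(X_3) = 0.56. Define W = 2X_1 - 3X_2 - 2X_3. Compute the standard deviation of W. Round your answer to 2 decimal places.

By independence, Var(W) = (2)²Var(X_1) + (-3)²Var(X_2) + (-2)²Var(X_3)
= (2)²·9 + (-3)²·3.25 + (-2)²·0.56 = 67.49
SD(W) = √67.49 ≈ 8.22

8.22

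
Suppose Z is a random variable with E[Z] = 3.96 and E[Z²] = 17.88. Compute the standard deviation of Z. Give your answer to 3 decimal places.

V(Z) = 17.88 − (3.96)² = 2.1984
sd(Z) = √2.1984 ≈ 1.483

1.483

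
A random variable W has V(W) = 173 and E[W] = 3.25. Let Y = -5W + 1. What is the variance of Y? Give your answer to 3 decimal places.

4325.000

V(-5W + 1) = (-5)²·V(W) = 25·173 = 4325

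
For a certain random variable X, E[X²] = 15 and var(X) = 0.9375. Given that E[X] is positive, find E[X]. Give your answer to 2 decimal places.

3.75

(E[X])² = E[X²] − var(X) = 15 − 0.9375 = 14.0625
E[X] = √14.0625 = 3.75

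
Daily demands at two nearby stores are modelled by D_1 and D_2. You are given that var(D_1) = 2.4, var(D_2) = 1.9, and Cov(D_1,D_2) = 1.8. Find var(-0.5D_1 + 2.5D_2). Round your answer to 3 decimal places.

7.975

var(-0.5D_1 + 2.5D_2) = (-0.5)²·var(D_1) + (2.5)²·var(D_2) + 2·(-0.5)·(2.5)·Cov(D_1,D_2)
= 0.25·2.4 + 6.25·1.9 + -2.5·1.8 = 7.975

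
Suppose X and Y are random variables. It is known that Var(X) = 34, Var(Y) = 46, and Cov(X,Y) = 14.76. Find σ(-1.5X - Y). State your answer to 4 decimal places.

Var(-1.5X - Y) = (-1.5)²·Var(X) + (-1)²·Var(Y) + 2·(-1.5)·(-1)·Cov(X,Y)
= 2.25·34 + 1·46 + 3·14.76 = 166.78
σ(-1.5X - Y) = √166.78 ≈ 12.9143

12.9143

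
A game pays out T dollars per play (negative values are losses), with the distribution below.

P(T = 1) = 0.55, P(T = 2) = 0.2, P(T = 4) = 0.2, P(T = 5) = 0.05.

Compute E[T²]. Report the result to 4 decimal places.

5.8000

E[T²] = (1)²(0.55) + (2)²(0.2) + (4)²(0.2) + (5)²(0.05) = 5.8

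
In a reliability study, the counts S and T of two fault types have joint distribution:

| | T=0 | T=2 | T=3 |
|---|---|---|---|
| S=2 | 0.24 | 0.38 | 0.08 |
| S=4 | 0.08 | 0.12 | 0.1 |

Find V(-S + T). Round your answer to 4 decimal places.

E[S] = 2.6,  E[T] = 1.54,  E[ST] = 4.16
V(S) = 7.6 − (2.6)² = 0.84;  V(T) = 3.62 − (1.54)² = 1.2484
Cov(S,T) = 4.16 − (2.6)(1.54) = 0.156
V(-S + T) = (-1)²·0.84 + (1)²·1.2484 + 2·(-1)·(1)·0.156 = 1.7764

1.7764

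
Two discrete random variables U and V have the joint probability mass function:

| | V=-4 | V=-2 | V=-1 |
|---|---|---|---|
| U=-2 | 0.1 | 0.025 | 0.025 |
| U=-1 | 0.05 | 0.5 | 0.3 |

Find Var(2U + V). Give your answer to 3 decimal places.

2.149

E[U] = -1.15,  E[V] = -1.975,  E[UV] = 2.45
Var(U) = 1.45 − (-1.15)² = 0.1275;  Var(V) = 4.825 − (-1.975)² = 0.924375
cov(U,V) = 2.45 − (-1.15)(-1.975) = 0.17875
Var(2U + V) = (2)²·0.1275 + (1)²·0.924375 + 2·(2)·(1)·0.17875 = 2.149375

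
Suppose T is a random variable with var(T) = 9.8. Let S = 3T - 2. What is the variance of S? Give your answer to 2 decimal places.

88.20

var(3T - 2) = (3)²·var(T) = 9·9.8 = 88.2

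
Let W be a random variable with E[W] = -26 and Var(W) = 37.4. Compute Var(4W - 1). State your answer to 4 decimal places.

598.4000

Var(4W - 1) = (4)²·Var(W) = 16·37.4 = 598.4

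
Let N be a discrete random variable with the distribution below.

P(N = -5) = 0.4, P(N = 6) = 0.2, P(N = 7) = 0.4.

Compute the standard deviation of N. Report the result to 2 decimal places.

E[N] = (-5)(0.4) + (6)(0.2) + (7)(0.4) = 2
E[N²] = (-5)²(0.4) + (6)²(0.2) + (7)²(0.4) = 36.8
V(N) = E[N²] − (E[N])² = 36.8 − (2)² = 32.8
sd(N) = √32.8 ≈ 5.73

5.73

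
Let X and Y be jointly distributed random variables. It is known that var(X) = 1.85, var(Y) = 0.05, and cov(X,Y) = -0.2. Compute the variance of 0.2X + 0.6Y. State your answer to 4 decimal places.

var(0.2X + 0.6Y) = (0.2)²·var(X) + (0.6)²·var(Y) + 2·(0.2)·(0.6)·cov(X,Y)
= 0.04·1.85 + 0.36·0.05 + 0.24·-0.2 = 0.044

0.0440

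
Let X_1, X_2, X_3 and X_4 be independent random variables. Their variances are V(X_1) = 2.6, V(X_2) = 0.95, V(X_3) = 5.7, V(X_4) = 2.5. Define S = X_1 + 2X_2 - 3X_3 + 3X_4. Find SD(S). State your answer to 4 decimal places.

By independence, V(S) = (1)²V(X_1) + (2)²V(X_2) + (-3)²V(X_3) + (3)²V(X_4)
= (1)²·2.6 + (2)²·0.95 + (-3)²·5.7 + (3)²·2.5 = 80.2
SD(S) = √80.2 ≈ 8.9554

8.9554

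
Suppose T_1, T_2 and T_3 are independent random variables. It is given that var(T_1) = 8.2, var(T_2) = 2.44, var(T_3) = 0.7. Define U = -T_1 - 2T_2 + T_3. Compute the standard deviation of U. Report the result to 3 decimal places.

By independence, var(U) = (-1)²var(T_1) + (-2)²var(T_2) + (1)²var(T_3)
= (-1)²·8.2 + (-2)²·2.44 + (1)²·0.7 = 18.66
sd(U) = √18.66 ≈ 4.320

4.320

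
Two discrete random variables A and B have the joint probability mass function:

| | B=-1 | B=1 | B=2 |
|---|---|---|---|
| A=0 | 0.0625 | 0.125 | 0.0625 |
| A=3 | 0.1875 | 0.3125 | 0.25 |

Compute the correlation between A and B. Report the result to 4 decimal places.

E[A] = 2.25,  E[B] = 0.8125
E[AB] = 1.875
Cov(A,B) = E[AB] − E[A]E[B] = 1.875 − (2.25)(0.8125) = 0.046875
Var(A) = 1.6875,  Var(B) = 1.27734375
ρ = 0.046875 / √(1.6875·1.27734375) ≈ 0.0319

0.0319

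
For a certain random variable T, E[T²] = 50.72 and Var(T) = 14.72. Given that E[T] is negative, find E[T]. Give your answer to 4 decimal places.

-6.0000

(E[T])² = E[T²] − Var(T) = 50.72 − 14.72 = 36
E[T] = −√36 = -6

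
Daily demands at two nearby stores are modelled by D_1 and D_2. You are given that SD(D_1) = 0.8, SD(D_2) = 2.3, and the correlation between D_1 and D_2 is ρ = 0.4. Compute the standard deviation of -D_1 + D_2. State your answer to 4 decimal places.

2.1114

V(D_1) = (0.8)² = 0.64;  V(D_2) = (2.3)² = 5.29
Cov(D_1,D_2) = ρ·SD(D_1)·SD(D_2) = 0.4·0.8·2.3 = 0.736
V(-D_1 + D_2) = (-1)²·V(D_1) + (1)²·V(D_2) + 2·(-1)·(1)·Cov(D_1,D_2)
= 1·0.64 + 1·5.29 + -2·0.736 = 4.458
SD(-D_1 + D_2) = √4.458 ≈ 2.1114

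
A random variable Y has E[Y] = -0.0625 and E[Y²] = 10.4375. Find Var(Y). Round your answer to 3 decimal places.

10.434

Var(Y) = 10.4375 − (-0.0625)² = 10.43359375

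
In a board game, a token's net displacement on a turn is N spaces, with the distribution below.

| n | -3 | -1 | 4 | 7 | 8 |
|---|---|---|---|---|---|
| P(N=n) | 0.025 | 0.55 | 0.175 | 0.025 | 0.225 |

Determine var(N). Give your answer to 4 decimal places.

14.9975

E[N] = (-3)(0.025) + (-1)(0.55) + (4)(0.175) + (7)(0.025) + (8)(0.225) = 2.05
E[N²] = (-3)²(0.025) + (-1)²(0.55) + (4)²(0.175) + (7)²(0.025) + (8)²(0.225) = 19.2
var(N) = E[N²] − (E[N])² = 19.2 − (2.05)² = 14.9975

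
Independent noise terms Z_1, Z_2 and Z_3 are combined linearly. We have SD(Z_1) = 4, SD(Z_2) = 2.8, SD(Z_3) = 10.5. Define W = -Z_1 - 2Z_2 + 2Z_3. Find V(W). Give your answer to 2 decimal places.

488.36

V(Z_1) = 16, V(Z_2) = 7.84, V(Z_3) = 110.25
By independence, V(W) = (-1)²V(Z_1) + (-2)²V(Z_2) + (2)²V(Z_3)
= (-1)²·16 + (-2)²·7.84 + (2)²·110.25 = 488.36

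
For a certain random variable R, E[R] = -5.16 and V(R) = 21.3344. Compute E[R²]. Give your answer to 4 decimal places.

E[R²] = V(R) + (E[R])² = 21.3344 + (-5.16)² = 47.96

47.9600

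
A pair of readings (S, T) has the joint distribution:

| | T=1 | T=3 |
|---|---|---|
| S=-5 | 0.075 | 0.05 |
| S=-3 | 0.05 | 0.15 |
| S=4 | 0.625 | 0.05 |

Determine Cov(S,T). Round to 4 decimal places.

E[S] = 1.475,  E[T] = 1.5
E[ST] = 0.475
Cov(S,T) = E[ST] − E[S]E[T] = 0.475 − (1.475)(1.5) = -1.7375

-1.7375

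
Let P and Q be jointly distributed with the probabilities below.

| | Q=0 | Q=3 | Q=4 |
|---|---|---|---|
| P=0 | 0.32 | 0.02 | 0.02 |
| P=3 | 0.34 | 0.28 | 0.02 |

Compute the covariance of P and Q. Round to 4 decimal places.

E[P] = 1.92,  E[Q] = 1.06
E[PQ] = 2.76
cov(P,Q) = E[PQ] − E[P]E[Q] = 2.76 − (1.92)(1.06) = 0.7248

0.7248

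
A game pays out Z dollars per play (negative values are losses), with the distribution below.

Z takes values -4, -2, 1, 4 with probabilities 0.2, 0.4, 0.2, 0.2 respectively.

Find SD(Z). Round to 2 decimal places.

E[Z] = (-4)(0.2) + (-2)(0.4) + (1)(0.2) + (4)(0.2) = -0.6
E[Z²] = (-4)²(0.2) + (-2)²(0.4) + (1)²(0.2) + (4)²(0.2) = 8.2
var(Z) = E[Z²] − (E[Z])² = 8.2 − (-0.6)² = 7.84
SD(Z) = √7.84 ≈ 2.80

2.80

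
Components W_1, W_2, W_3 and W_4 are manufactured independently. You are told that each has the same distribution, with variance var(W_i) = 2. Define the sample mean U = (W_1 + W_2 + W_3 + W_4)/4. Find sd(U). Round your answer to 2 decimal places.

By independence, var(U) = (0.25)²var(W_1) + (0.25)²var(W_2) + (0.25)²var(W_3) + (0.25)²var(W_4)
= (0.25)²·2 + (0.25)²·2 + (0.25)²·2 + (0.25)²·2 = 0.5
sd(U) = √0.5 ≈ 0.71

0.71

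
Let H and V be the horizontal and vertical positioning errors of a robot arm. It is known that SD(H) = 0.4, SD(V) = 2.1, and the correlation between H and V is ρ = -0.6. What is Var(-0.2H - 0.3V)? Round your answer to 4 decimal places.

Var(H) = (0.4)² = 0.16;  Var(V) = (2.1)² = 4.41
cov(H,V) = ρ·SD(H)·SD(V) = -0.6·0.4·2.1 = -0.504
Var(-0.2H - 0.3V) = (-0.2)²·Var(H) + (-0.3)²·Var(V) + 2·(-0.2)·(-0.3)·cov(H,V)
= 0.04·0.16 + 0.09·4.41 + 0.12·-0.504 = 0.34282

0.3428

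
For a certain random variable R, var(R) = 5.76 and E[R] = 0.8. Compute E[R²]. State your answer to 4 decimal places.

6.4000

E[R²] = var(R) + (E[R])² = 5.76 + (0.8)² = 6.4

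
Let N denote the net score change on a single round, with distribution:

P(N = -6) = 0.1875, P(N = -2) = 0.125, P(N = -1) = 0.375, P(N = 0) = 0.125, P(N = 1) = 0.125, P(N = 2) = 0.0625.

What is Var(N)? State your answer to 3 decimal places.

E[N] = (-6)(0.1875) + (-2)(0.125) + (-1)(0.375) + (0)(0.125) + (1)(0.125) + (2)(0.0625) = -1.5
E[N²] = (-6)²(0.1875) + (-2)²(0.125) + (-1)²(0.375) + (0)²(0.125) + (1)²(0.125) + (2)²(0.0625) = 8
Var(N) = E[N²] − (E[N])² = 8 − (-1.5)² = 5.75

5.750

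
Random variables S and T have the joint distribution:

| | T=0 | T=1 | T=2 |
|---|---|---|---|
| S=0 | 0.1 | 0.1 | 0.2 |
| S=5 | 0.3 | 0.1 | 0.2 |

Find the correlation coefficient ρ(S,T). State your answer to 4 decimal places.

-0.2282

E[S] = 3,  E[T] = 1
E[ST] = 2.5
Cov(S,T) = E[ST] − E[S]E[T] = 2.5 − (3)(1) = -0.5
var(S) = 6,  var(T) = 0.8
ρ = -0.5 / √(6·0.8) ≈ -0.2282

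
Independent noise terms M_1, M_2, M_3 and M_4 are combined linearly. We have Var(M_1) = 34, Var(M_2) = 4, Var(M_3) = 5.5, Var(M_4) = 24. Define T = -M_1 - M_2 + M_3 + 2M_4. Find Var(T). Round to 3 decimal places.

By independence, Var(T) = (-1)²Var(M_1) + (-1)²Var(M_2) + (1)²Var(M_3) + (2)²Var(M_4)
= (-1)²·34 + (-1)²·4 + (1)²·5.5 + (2)²·24 = 139.5

139.500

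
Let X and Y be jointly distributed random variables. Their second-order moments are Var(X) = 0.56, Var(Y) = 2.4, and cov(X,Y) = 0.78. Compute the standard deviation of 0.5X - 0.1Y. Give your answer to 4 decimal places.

0.2933

Var(0.5X - 0.1Y) = (0.5)²·Var(X) + (-0.1)²·Var(Y) + 2·(0.5)·(-0.1)·cov(X,Y)
= 0.25·0.56 + 0.01·2.4 + -0.1·0.78 = 0.086
SD(0.5X - 0.1Y) = √0.086 ≈ 0.2933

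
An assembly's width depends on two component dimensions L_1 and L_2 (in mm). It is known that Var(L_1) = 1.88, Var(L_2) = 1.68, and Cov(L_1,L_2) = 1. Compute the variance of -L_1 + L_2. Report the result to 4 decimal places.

1.5600

Var(-L_1 + L_2) = (-1)²·Var(L_1) + (1)²·Var(L_2) + 2·(-1)·(1)·Cov(L_1,L_2)
= 1·1.88 + 1·1.68 + -2·1 = 1.56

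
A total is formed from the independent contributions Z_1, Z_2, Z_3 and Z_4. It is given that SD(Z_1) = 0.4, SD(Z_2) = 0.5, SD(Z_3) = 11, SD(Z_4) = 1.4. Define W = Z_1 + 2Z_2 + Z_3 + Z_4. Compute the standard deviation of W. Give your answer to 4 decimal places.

Var(Z_1) = 0.16, Var(Z_2) = 0.25, Var(Z_3) = 121, Var(Z_4) = 1.96
By independence, Var(W) = (1)²Var(Z_1) + (2)²Var(Z_2) + (1)²Var(Z_3) + (1)²Var(Z_4)
= (1)²·0.16 + (2)²·0.25 + (1)²·121 + (1)²·1.96 = 124.12
SD(W) = √124.12 ≈ 11.1409

11.1409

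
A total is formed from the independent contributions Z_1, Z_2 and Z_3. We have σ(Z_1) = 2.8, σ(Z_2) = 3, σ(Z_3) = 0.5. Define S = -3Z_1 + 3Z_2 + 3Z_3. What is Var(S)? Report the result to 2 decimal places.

Var(Z_1) = 7.84, Var(Z_2) = 9, Var(Z_3) = 0.25
By independence, Var(S) = (-3)²Var(Z_1) + (3)²Var(Z_2) + (3)²Var(Z_3)
= (-3)²·7.84 + (3)²·9 + (3)²·0.25 = 153.81

153.81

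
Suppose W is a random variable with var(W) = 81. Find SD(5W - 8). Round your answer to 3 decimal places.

45.000

var(5W - 8) = (5)²·81 = 2025
SD(5W - 8) = √2025 ≈ 45.000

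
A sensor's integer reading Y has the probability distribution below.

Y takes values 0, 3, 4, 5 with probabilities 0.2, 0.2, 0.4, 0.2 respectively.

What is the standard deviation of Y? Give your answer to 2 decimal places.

1.72

E[Y] = (0)(0.2) + (3)(0.2) + (4)(0.4) + (5)(0.2) = 3.2
E[Y²] = (0)²(0.2) + (3)²(0.2) + (4)²(0.4) + (5)²(0.2) = 13.2
Var(Y) = E[Y²] − (E[Y])² = 13.2 − (3.2)² = 2.96
SD(Y) = √2.96 ≈ 1.72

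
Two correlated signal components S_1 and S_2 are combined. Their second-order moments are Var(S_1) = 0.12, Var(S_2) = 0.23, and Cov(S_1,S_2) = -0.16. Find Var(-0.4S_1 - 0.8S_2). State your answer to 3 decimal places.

0.064

Var(-0.4S_1 - 0.8S_2) = (-0.4)²·Var(S_1) + (-0.8)²·Var(S_2) + 2·(-0.4)·(-0.8)·Cov(S_1,S_2)
= 0.16·0.12 + 0.64·0.23 + 0.64·-0.16 = 0.064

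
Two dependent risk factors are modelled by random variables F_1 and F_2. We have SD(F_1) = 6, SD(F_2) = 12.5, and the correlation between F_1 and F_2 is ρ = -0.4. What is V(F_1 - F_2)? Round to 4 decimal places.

252.2500

V(F_1) = (6)² = 36;  V(F_2) = (12.5)² = 156.25
Cov(F_1,F_2) = ρ·SD(F_1)·SD(F_2) = -0.4·6·12.5 = -30
V(F_1 - F_2) = (1)²·V(F_1) + (-1)²·V(F_2) + 2·(1)·(-1)·Cov(F_1,F_2)
= 1·36 + 1·156.25 + -2·-30 = 252.25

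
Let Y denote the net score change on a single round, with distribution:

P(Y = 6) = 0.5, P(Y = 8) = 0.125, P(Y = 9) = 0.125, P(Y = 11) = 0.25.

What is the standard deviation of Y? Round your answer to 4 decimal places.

2.0879

E[Y] = (6)(0.5) + (8)(0.125) + (9)(0.125) + (11)(0.25) = 7.875
E[Y²] = (6)²(0.5) + (8)²(0.125) + (9)²(0.125) + (11)²(0.25) = 66.375
Var(Y) = E[Y²] − (E[Y])² = 66.375 − (7.875)² = 4.359375
σ(Y) = √4.359375 ≈ 2.0879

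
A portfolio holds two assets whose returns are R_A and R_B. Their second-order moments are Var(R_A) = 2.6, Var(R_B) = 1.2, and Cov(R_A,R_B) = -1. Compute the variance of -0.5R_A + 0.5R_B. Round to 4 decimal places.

1.4500

Var(-0.5R_A + 0.5R_B) = (-0.5)²·Var(R_A) + (0.5)²·Var(R_B) + 2·(-0.5)·(0.5)·Cov(R_A,R_B)
= 0.25·2.6 + 0.25·1.2 + -0.5·-1 = 1.45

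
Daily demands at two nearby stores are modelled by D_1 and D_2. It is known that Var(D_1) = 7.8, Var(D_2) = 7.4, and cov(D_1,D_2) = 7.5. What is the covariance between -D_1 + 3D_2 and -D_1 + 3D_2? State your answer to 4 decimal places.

cov(-D_1 + 3D_2, -D_1 + 3D_2) = (-1)(-1)Var(D_1) + (3)(3)Var(D_2) + [(-1)(3) + (3)(-1)]cov(D_1,D_2)
= 1·7.8 + 9·7.4 + -6·7.5 = 29.4

29.4000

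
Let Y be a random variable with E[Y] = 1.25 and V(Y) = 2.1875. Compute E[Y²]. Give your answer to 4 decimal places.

E[Y²] = V(Y) + (E[Y])² = 2.1875 + (1.25)² = 3.75

3.7500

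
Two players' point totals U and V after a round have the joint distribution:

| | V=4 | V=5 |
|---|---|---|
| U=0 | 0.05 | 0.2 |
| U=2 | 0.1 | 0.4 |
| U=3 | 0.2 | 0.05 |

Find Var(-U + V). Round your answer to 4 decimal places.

E[U] = 1.75,  E[V] = 4.65,  E[UV] = 7.95
Var(U) = 4.25 − (1.75)² = 1.1875;  Var(V) = 21.85 − (4.65)² = 0.2275
Cov(U,V) = 7.95 − (1.75)(4.65) = -0.1875
Var(-U + V) = (-1)²·1.1875 + (1)²·0.2275 + 2·(-1)·(1)·-0.1875 = 1.79

1.7900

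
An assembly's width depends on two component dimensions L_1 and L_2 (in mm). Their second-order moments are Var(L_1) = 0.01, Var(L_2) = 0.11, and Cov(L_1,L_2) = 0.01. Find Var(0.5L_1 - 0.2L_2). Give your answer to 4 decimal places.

0.0049

Var(0.5L_1 - 0.2L_2) = (0.5)²·Var(L_1) + (-0.2)²·Var(L_2) + 2·(0.5)·(-0.2)·Cov(L_1,L_2)
= 0.25·0.01 + 0.04·0.11 + -0.2·0.01 = 0.0049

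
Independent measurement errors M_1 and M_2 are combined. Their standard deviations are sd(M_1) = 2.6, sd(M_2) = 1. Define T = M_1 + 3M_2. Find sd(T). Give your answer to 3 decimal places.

V(M_1) = 6.76, V(M_2) = 1
By independence, V(T) = (1)²V(M_1) + (3)²V(M_2)
= (1)²·6.76 + (3)²·1 = 15.76
sd(T) = √15.76 ≈ 3.970

3.970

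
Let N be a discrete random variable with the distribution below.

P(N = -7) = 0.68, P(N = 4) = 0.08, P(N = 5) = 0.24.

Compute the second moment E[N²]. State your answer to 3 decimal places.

E[N²] = (-7)²(0.68) + (4)²(0.08) + (5)²(0.24) = 40.6

40.600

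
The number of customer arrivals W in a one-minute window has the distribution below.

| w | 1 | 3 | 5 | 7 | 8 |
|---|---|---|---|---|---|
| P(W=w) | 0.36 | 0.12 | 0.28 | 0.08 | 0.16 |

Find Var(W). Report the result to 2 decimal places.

E[W] = (1)(0.36) + (3)(0.12) + (5)(0.28) + (7)(0.08) + (8)(0.16) = 3.96
E[W²] = (1)²(0.36) + (3)²(0.12) + (5)²(0.28) + (7)²(0.08) + (8)²(0.16) = 22.6
Var(W) = E[W²] − (E[W])² = 22.6 − (3.96)² = 6.9184

6.92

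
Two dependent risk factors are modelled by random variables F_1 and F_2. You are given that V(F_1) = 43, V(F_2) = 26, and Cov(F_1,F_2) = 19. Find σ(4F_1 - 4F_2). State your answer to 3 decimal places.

22.271

V(4F_1 - 4F_2) = (4)²·V(F_1) + (-4)²·V(F_2) + 2·(4)·(-4)·Cov(F_1,F_2)
= 16·43 + 16·26 + -32·19 = 496
σ(4F_1 - 4F_2) = √496 ≈ 22.271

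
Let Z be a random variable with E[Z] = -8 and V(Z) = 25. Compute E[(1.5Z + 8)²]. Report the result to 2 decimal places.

72.25

E[1.5Z + 8] = 1.5·-8 + 8 = -4
V(1.5Z + 8) = (1.5)²·25 = 56.25
E[(1.5Z + 8)²] = V((1.5Z + 8)) + (E[(1.5Z + 8)])² = 56.25 + (-4)² = 72.25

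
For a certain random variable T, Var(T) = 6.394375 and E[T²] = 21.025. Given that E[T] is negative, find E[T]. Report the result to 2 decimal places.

(E[T])² = E[T²] − Var(T) = 21.025 − 6.394375 = 14.630625
E[T] = −√14.630625 = -3.825

-3.83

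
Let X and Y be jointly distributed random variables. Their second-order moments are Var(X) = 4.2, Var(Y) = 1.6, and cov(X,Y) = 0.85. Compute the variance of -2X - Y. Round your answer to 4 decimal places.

21.8000

Var(-2X - Y) = (-2)²·Var(X) + (-1)²·Var(Y) + 2·(-2)·(-1)·cov(X,Y)
= 4·4.2 + 1·1.6 + 4·0.85 = 21.8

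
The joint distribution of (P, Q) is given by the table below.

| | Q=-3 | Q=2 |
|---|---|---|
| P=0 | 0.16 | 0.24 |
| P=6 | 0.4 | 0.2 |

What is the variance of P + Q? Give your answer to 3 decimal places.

10.960

E[P] = 3.6,  E[Q] = -0.8,  E[PQ] = -4.8
Var(P) = 21.6 − (3.6)² = 8.64;  Var(Q) = 6.8 − (-0.8)² = 6.16
cov(P,Q) = -4.8 − (3.6)(-0.8) = -1.92
Var(P + Q) = (1)²·8.64 + (1)²·6.16 + 2·(1)·(1)·-1.92 = 10.96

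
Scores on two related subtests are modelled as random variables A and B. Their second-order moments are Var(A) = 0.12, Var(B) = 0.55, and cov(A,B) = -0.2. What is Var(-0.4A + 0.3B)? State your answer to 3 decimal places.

Var(-0.4A + 0.3B) = (-0.4)²·Var(A) + (0.3)²·Var(B) + 2·(-0.4)·(0.3)·cov(A,B)
= 0.16·0.12 + 0.09·0.55 + -0.24·-0.2 = 0.1167

0.117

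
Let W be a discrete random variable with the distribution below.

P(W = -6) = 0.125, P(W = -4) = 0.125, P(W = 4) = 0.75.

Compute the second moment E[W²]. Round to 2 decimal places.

18.50

E[W²] = (-6)²(0.125) + (-4)²(0.125) + (4)²(0.75) = 18.5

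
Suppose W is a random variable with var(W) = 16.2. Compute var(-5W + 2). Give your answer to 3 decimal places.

405.000

var(-5W + 2) = (-5)²·var(W) = 25·16.2 = 405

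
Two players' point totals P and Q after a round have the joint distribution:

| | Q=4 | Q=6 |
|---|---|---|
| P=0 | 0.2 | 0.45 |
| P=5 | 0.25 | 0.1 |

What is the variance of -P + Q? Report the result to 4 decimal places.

E[P] = 1.75,  E[Q] = 5.1,  E[PQ] = 8
V(P) = 8.75 − (1.75)² = 5.6875;  V(Q) = 27 − (5.1)² = 0.99
Cov(P,Q) = 8 − (1.75)(5.1) = -0.925
V(-P + Q) = (-1)²·5.6875 + (1)²·0.99 + 2·(-1)·(1)·-0.925 = 8.5275

8.5275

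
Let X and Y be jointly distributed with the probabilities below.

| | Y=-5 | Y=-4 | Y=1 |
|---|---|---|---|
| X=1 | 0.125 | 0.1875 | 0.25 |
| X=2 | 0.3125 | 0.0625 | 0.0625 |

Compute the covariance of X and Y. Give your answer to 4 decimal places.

-0.4922

E[X] = 1.4375,  E[Y] = -2.875
E[XY] = -4.625
cov(X,Y) = E[XY] − E[X]E[Y] = -4.625 − (1.4375)(-2.875) = -0.4921875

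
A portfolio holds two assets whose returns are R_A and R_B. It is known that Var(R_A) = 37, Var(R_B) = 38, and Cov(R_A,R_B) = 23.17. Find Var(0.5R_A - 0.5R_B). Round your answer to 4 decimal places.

Var(0.5R_A - 0.5R_B) = (0.5)²·Var(R_A) + (-0.5)²·Var(R_B) + 2·(0.5)·(-0.5)·Cov(R_A,R_B)
= 0.25·37 + 0.25·38 + -0.5·23.17 = 7.165

7.1650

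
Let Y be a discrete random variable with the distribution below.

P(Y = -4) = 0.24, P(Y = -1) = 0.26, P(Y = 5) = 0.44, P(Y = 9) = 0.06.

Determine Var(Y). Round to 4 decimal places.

E[Y] = (-4)(0.24) + (-1)(0.26) + (5)(0.44) + (9)(0.06) = 1.52
E[Y²] = (-4)²(0.24) + (-1)²(0.26) + (5)²(0.44) + (9)²(0.06) = 19.96
Var(Y) = E[Y²] − (E[Y])² = 19.96 − (1.52)² = 17.6496

17.6496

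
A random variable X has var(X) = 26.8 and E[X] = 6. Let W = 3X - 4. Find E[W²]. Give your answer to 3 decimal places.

E[3X - 4] = 3·6 − 4 = 14
var(3X - 4) = (3)²·26.8 = 241.2
E[W²] = var(W) + (E[W])² = 241.2 + (14)² = 437.2

437.200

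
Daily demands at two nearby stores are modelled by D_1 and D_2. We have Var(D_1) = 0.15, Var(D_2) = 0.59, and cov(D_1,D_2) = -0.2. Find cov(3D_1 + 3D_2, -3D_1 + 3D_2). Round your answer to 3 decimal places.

3.960

cov(3D_1 + 3D_2, -3D_1 + 3D_2) = (3)(-3)Var(D_1) + (3)(3)Var(D_2) + [(3)(3) + (3)(-3)]cov(D_1,D_2)
= -9·0.15 + 9·0.59 + 0·-0.2 = 3.96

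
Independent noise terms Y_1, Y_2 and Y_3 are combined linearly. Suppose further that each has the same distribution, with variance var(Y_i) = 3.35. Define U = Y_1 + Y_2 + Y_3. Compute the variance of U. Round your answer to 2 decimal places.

By independence, var(U) = (1)²var(Y_1) + (1)²var(Y_2) + (1)²var(Y_3)
= (1)²·3.35 + (1)²·3.35 + (1)²·3.35 = 10.05

10.05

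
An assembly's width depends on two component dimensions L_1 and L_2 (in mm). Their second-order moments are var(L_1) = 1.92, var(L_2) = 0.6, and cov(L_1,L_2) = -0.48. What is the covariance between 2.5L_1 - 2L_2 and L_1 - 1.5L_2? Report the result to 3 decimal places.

cov(2.5L_1 - 2L_2, L_1 - 1.5L_2) = (2.5)(1)var(L_1) + (-2)(-1.5)var(L_2) + [(2.5)(-1.5) + (-2)(1)]cov(L_1,L_2)
= 2.5·1.92 + 3·0.6 + -5.75·-0.48 = 9.36

9.360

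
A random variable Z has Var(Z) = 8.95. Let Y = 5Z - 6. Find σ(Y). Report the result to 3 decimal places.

14.958

Var(5Z - 6) = (5)²·8.95 = 223.75
σ(Y) = √223.75 ≈ 14.958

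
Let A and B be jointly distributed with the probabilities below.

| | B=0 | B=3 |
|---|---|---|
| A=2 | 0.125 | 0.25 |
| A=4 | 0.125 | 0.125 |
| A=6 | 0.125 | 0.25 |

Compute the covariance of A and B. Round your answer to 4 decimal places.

0.0000

E[A] = 4,  E[B] = 1.875
E[AB] = 7.5
Cov(A,B) = E[AB] − E[A]E[B] = 7.5 − (4)(1.875) = 0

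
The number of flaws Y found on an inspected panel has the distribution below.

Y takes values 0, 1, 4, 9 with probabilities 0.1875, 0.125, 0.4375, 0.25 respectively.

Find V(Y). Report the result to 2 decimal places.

10.36

E[Y] = (0)(0.1875) + (1)(0.125) + (4)(0.4375) + (9)(0.25) = 4.125
E[Y²] = (0)²(0.1875) + (1)²(0.125) + (4)²(0.4375) + (9)²(0.25) = 27.375
V(Y) = E[Y²] − (E[Y])² = 27.375 − (4.125)² = 10.359375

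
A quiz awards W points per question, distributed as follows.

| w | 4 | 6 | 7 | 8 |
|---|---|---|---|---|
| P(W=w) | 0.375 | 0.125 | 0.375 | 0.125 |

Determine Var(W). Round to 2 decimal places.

E[W] = (4)(0.375) + (6)(0.125) + (7)(0.375) + (8)(0.125) = 5.875
E[W²] = (4)²(0.375) + (6)²(0.125) + (7)²(0.375) + (8)²(0.125) = 36.875
Var(W) = E[W²] − (E[W])² = 36.875 − (5.875)² = 2.359375

2.36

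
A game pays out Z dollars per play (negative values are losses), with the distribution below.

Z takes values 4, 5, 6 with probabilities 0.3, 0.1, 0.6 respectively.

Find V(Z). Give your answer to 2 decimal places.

0.81

E[Z] = (4)(0.3) + (5)(0.1) + (6)(0.6) = 5.3
E[Z²] = (4)²(0.3) + (5)²(0.1) + (6)²(0.6) = 28.9
V(Z) = E[Z²] − (E[Z])² = 28.9 − (5.3)² = 0.81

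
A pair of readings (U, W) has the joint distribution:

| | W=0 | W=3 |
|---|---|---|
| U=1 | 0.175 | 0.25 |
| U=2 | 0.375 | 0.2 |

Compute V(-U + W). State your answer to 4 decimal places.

E[U] = 1.575,  E[W] = 1.35,  E[UW] = 1.95
V(U) = 2.725 − (1.575)² = 0.244375;  V(W) = 4.05 − (1.35)² = 2.2275
Cov(U,W) = 1.95 − (1.575)(1.35) = -0.17625
V(-U + W) = (-1)²·0.244375 + (1)²·2.2275 + 2·(-1)·(1)·-0.17625 = 2.824375

2.8244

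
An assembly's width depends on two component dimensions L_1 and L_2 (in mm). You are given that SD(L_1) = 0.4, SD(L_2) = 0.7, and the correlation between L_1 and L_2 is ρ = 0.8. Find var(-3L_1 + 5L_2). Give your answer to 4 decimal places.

var(L_1) = (0.4)² = 0.16;  var(L_2) = (0.7)² = 0.49
cov(L_1,L_2) = ρ·SD(L_1)·SD(L_2) = 0.8·0.4·0.7 = 0.224
var(-3L_1 + 5L_2) = (-3)²·var(L_1) + (5)²·var(L_2) + 2·(-3)·(5)·cov(L_1,L_2)
= 9·0.16 + 25·0.49 + -30·0.224 = 6.97

6.9700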